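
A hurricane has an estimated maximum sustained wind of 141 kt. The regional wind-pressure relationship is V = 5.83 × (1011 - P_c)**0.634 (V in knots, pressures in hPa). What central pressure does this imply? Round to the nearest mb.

ΔP = (V / 5.83)^(1/0.634) = (141/5.83)^1.577.
141/5.83 = 24.185; 24.185^1.577 ≈ 152.14 mb.
P_c = 1011 − 152.14 = 858.86 ≈ 859 mb.

859 mb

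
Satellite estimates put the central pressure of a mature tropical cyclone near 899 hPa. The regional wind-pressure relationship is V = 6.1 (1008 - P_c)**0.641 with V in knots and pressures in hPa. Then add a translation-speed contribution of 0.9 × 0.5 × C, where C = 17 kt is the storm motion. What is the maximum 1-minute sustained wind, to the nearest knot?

131 kt

ΔP = 1008 − 899 = 109 hPa.
109^0.641 ≈ 20.230.
V ≈ 6.1 × 20.230 ≈ 123.4 kt.
Translation term: 0.9 × 0.5 × 17 = 7.65 kt.
Corrected V ≈ 131.05 kt → 131 kt.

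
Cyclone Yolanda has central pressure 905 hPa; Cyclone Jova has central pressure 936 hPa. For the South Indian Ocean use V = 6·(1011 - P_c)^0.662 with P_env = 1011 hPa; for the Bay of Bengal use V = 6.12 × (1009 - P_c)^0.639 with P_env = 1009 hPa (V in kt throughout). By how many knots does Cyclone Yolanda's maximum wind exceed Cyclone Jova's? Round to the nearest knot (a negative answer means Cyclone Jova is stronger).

37 kt

Cyclone Yolanda: ΔP = 106; V ≈ 6 × 106^0.662 ≈ 131.49 kt.
Cyclone Jova: ΔP = 73; V ≈ 6.12 × 73^0.639 ≈ 94.93 kt.
Difference ≈ 131.49 − 94.93 = 36.56 → 37 kt.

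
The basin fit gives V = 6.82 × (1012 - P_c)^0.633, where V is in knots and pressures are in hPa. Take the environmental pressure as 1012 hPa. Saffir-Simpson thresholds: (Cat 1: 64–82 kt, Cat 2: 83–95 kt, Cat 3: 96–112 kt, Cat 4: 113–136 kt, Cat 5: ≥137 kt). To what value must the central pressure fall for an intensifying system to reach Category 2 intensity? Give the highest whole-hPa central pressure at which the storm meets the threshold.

Category 2 begins at V = 83 kt.
Required ΔP = (83/6.82)^(1/0.633) = 12.170^1.580 ≈ 51.82 hPa.
P_c ≤ 1012 − 51.82 = 960.18, so the highest integer P_c is 960 hPa.

960 hPa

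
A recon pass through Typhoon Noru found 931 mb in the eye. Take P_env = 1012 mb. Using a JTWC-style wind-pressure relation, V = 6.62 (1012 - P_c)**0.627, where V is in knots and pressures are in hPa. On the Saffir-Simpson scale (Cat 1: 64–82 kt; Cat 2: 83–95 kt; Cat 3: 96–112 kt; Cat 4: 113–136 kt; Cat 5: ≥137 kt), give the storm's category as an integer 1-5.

3

ΔP = 1012 − 931 = 81 mb.
V ≈ 6.62 × 81^0.627 = 6.62 × 15.73 ≈ 104 kt.
104 kt falls in the Category 3 band.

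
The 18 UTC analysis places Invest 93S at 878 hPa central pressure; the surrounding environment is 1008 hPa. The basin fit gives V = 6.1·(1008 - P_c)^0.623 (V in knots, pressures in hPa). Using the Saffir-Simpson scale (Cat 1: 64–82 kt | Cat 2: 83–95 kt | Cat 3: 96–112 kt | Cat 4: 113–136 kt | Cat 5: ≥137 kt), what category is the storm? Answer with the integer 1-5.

ΔP = 1008 − 878 = 130 hPa.
V ≈ 6.1 × 130^0.623 = 6.1 × 20.75 ≈ 127 kt.
127 kt falls in the Category 4 band.

4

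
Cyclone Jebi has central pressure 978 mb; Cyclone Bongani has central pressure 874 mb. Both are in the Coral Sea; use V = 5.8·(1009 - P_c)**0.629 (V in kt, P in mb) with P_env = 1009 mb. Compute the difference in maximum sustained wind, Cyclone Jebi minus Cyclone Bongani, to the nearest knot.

Cyclone Jebi: ΔP = 31; V ≈ 5.8 × 31^0.629 ≈ 50.29 kt.
Cyclone Bongani: ΔP = 135; V ≈ 5.8 × 135^0.629 ≈ 126.88 kt.
Difference ≈ 50.29 − 126.88 = -76.59 → -77 kt.

-77 kt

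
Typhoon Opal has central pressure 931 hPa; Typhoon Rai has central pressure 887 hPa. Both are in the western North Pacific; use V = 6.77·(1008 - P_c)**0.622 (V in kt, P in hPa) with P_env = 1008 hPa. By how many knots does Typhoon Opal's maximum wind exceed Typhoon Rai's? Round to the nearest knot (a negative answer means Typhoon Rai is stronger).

Typhoon Opal: ΔP = 77; V ≈ 6.77 × 77^0.622 ≈ 100.92 kt.
Typhoon Rai: ΔP = 121; V ≈ 6.77 × 121^0.622 ≈ 133.68 kt.
Difference ≈ 100.92 − 133.68 = -32.76 → -33 kt.

-33 kt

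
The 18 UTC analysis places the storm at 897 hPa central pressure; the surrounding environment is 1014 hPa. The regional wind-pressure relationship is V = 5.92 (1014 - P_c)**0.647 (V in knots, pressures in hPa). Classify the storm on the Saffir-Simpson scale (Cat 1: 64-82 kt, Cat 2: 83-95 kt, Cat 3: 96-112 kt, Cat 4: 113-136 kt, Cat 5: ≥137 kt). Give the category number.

4

ΔP = 1014 − 897 = 117 hPa.
V ≈ 5.92 × 117^0.647 = 5.92 × 21.78 ≈ 129 kt.
129 kt falls in the Category 4 band.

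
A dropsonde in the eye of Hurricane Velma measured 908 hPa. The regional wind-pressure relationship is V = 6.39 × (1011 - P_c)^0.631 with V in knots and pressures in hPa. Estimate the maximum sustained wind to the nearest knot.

119 kt

ΔP = 1011 − 908 = 103 hPa.
103^0.631 ≈ 18.625.
V ≈ 6.39 × 18.625 ≈ 119.0 kt.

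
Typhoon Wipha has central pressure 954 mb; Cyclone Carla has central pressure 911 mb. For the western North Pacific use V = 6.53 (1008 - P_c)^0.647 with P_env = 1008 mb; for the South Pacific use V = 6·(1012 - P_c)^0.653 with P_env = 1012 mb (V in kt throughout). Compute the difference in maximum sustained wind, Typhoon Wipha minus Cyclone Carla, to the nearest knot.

Typhoon Wipha: ΔP = 54; V ≈ 6.53 × 54^0.647 ≈ 86.25 kt.
Cyclone Carla: ΔP = 101; V ≈ 6 × 101^0.653 ≈ 122.17 kt.
Difference ≈ 86.25 − 122.17 = -35.92 → -36 kt.

-36 kt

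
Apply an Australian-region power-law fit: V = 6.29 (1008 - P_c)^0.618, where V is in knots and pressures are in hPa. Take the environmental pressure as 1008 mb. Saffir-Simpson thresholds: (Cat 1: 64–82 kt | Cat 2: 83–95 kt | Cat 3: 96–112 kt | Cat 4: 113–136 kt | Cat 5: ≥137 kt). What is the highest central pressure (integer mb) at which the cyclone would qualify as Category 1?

Category 1 begins at V = 64 kt.
Required ΔP = (64/6.29)^(1/0.618) = 10.175^1.618 ≈ 42.69 mb.
P_c ≤ 1008 − 42.69 = 965.31, so the highest integer P_c is 965 mb.

965 mb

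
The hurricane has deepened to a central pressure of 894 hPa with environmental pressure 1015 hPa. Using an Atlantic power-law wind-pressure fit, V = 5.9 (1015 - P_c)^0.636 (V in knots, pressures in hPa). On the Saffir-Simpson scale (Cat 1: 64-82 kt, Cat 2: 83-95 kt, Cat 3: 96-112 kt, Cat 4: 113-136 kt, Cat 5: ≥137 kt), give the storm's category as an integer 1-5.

ΔP = 1015 − 894 = 121 hPa.
V ≈ 5.9 × 121^0.636 = 5.9 × 21.12 ≈ 125 kt.
125 kt falls in the Category 4 band.

4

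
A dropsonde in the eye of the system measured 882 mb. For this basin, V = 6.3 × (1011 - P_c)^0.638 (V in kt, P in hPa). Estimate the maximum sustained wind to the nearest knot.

ΔP = 1011 − 882 = 129 mb.
129^0.638 ≈ 22.210.
V ≈ 6.3 × 22.210 ≈ 139.9 kt.

140 kt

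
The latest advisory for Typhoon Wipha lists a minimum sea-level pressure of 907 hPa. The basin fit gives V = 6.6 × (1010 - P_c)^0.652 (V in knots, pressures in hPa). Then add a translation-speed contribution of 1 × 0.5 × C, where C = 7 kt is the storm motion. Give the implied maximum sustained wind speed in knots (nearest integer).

ΔP = 1010 − 907 = 103 hPa.
103^0.652 ≈ 20.529.
V ≈ 6.6 × 20.529 ≈ 135.5 kt.
Translation term: 1 × 0.5 × 7 = 3.5 kt.
Corrected V ≈ 139 kt → 139 kt.

139 kt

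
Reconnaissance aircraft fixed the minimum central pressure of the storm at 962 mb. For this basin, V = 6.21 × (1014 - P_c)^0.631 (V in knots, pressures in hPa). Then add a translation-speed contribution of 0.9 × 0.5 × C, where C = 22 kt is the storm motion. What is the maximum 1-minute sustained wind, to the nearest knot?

ΔP = 1014 − 962 = 52 mb.
52^0.631 ≈ 12.100.
V ≈ 6.21 × 12.100 ≈ 75.1 kt.
Translation term: 0.9 × 0.5 × 22 = 9.9 kt.
Corrected V ≈ 85 kt → 85 kt.

85 kt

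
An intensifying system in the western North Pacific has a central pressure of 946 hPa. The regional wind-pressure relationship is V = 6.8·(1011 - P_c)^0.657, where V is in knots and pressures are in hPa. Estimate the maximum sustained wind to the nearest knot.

ΔP = 1011 − 946 = 65 hPa.
65^0.657 ≈ 15.527.
V ≈ 6.8 × 15.527 ≈ 105.6 kt.

106 kt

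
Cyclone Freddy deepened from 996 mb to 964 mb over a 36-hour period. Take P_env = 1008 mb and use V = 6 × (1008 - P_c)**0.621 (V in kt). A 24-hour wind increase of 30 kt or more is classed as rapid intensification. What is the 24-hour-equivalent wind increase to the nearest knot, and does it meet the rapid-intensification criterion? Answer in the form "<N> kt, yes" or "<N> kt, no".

23 kt, no

V₁: ΔP = 12, V ≈ 6 × 12^0.621 ≈ 28.08 kt.
V₂: ΔP = 44, V ≈ 6 × 44^0.621 ≈ 62.91 kt.
ΔV over 36 h = 34.83 kt → 24 h equivalent = 34.83 × 24/36 ≈ 23.22 kt.
23 kt < 30 kt ⇒ not rapid intensification.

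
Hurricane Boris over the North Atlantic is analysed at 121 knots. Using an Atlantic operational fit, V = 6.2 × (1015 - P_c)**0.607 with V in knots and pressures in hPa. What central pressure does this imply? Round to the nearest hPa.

881 hPa

ΔP = (V / 6.2)^(1/0.607) = (121/6.2)^1.647.
121/6.2 = 19.516; 19.516^1.647 ≈ 133.61 hPa.
P_c = 1015 − 133.61 = 881.39 ≈ 881 hPa.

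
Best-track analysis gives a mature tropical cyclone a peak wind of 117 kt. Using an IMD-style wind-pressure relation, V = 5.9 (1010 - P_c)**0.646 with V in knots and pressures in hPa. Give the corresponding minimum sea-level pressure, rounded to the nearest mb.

908 mb

ΔP = (V / 5.9)^(1/0.646) = (117/5.9)^1.548.
117/5.9 = 19.831; 19.831^1.548 ≈ 101.92 mb.
P_c = 1010 − 101.92 = 908.08 ≈ 908 mb.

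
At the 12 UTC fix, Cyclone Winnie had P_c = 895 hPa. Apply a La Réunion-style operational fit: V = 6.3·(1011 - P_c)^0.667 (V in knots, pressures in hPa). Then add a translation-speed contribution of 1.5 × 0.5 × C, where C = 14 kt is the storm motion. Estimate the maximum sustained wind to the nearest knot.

161 kt

ΔP = 1011 − 895 = 116 hPa.
116^0.667 ≈ 23.823.
V ≈ 6.3 × 23.823 ≈ 150.1 kt.
Translation term: 1.5 × 0.5 × 14 = 10.5 kt.
Corrected V ≈ 160.6 kt → 161 kt.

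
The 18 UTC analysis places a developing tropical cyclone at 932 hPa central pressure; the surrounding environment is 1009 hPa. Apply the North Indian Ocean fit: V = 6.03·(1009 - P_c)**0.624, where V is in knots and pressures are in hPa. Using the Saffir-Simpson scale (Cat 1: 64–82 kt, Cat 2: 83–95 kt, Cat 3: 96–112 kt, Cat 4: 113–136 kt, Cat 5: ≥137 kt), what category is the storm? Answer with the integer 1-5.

2

ΔP = 1009 − 932 = 77 hPa.
V ≈ 6.03 × 77^0.624 = 6.03 × 15.04 ≈ 91 kt.
91 kt falls in the Category 2 band.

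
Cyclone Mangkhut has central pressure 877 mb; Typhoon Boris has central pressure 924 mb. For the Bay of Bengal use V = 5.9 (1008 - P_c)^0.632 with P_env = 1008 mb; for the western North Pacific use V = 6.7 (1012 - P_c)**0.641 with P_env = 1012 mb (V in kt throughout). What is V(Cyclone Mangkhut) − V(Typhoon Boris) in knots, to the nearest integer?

10 kt

Cyclone Mangkhut: ΔP = 131; V ≈ 5.9 × 131^0.632 ≈ 128.52 kt.
Typhoon Boris: ΔP = 88; V ≈ 6.7 × 88^0.641 ≈ 118.16 kt.
Difference ≈ 128.52 − 118.16 = 10.36 → 10 kt.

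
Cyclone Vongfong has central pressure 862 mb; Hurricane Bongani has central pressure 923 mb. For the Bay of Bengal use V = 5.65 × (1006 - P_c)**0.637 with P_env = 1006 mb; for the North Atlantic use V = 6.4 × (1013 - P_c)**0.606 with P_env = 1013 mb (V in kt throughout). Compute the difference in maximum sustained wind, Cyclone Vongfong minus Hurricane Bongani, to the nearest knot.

Cyclone Vongfong: ΔP = 144; V ≈ 5.65 × 144^0.637 ≈ 133.94 kt.
Hurricane Bongani: ΔP = 90; V ≈ 6.4 × 90^0.606 ≈ 97.83 kt.
Difference ≈ 133.94 − 97.83 = 36.11 → 36 kt.

36 kt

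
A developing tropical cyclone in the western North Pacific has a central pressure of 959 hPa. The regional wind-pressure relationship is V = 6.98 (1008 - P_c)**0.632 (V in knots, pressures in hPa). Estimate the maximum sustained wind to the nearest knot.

82 kt

ΔP = 1008 − 959 = 49 hPa.
49^0.632 ≈ 11.700.
V ≈ 6.98 × 11.700 ≈ 81.7 kt.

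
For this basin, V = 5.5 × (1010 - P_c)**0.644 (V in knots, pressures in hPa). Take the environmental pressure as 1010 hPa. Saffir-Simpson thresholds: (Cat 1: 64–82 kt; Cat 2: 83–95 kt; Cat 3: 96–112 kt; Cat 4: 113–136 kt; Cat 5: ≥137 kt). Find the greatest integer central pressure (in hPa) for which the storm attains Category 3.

Category 3 begins at V = 96 kt.
Required ΔP = (96/5.5)^(1/0.644) = 17.455^1.553 ≈ 84.81 hPa.
P_c ≤ 1010 − 84.81 = 925.19, so the highest integer P_c is 925 hPa.

925 hPa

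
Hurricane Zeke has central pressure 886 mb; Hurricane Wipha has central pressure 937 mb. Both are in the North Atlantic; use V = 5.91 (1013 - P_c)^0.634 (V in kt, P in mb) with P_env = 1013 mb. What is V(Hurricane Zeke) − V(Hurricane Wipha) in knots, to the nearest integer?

Hurricane Zeke: ΔP = 127; V ≈ 5.91 × 127^0.634 ≈ 127.47 kt.
Hurricane Wipha: ΔP = 76; V ≈ 5.91 × 76^0.634 ≈ 92.05 kt.
Difference ≈ 127.47 − 92.05 = 35.42 → 35 kt.

35 kt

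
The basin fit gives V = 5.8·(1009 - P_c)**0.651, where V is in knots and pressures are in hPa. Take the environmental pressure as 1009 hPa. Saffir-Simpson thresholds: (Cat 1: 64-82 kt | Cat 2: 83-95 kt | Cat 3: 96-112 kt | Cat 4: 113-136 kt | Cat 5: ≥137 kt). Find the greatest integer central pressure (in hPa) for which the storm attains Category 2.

Category 2 begins at V = 83 kt.
Required ΔP = (83/5.8)^(1/0.651) = 14.310^1.536 ≈ 59.59 hPa.
P_c ≤ 1009 − 59.59 = 949.41, so the highest integer P_c is 949 hPa.

949 hPa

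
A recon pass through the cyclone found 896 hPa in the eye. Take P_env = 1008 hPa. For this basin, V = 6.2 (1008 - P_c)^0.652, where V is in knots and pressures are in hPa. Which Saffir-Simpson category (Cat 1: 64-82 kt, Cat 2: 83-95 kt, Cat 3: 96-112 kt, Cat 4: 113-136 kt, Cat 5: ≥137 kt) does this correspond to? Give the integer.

4

ΔP = 1008 − 896 = 112 hPa.
V ≈ 6.2 × 112^0.652 = 6.2 × 21.68 ≈ 134 kt.
134 kt falls in the Category 4 band.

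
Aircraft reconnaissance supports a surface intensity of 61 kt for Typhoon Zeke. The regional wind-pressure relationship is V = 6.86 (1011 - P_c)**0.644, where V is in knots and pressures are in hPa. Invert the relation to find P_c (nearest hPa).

ΔP = (V / 6.86)^(1/0.644) = (61/6.86)^1.553.
61/6.86 = 8.892; 8.892^1.553 ≈ 29.76 hPa.
P_c = 1011 − 29.76 = 981.24 ≈ 981 hPa.

981 hPa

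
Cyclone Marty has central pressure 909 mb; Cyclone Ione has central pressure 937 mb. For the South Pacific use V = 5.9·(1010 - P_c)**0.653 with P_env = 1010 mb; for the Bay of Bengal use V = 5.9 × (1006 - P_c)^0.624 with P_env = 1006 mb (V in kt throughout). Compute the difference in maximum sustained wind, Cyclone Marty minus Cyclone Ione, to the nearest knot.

Cyclone Marty: ΔP = 101; V ≈ 5.9 × 101^0.653 ≈ 120.14 kt.
Cyclone Ione: ΔP = 69; V ≈ 5.9 × 69^0.624 ≈ 82.85 kt.
Difference ≈ 120.14 − 82.85 = 37.29 → 37 kt.

37 kt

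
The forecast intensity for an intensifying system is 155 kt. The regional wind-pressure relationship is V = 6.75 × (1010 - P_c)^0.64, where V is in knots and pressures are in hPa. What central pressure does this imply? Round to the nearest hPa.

876 hPa

ΔP = (V / 6.75)^(1/0.64) = (155/6.75)^1.562.
155/6.75 = 22.963; 22.963^1.562 ≈ 133.85 hPa.
P_c = 1010 − 133.85 = 876.15 ≈ 876 hPa.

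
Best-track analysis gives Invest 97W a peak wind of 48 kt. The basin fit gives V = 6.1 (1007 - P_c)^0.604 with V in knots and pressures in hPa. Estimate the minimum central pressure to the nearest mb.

ΔP = (V / 6.1)^(1/0.604) = (48/6.1)^1.656.
48/6.1 = 7.869; 7.869^1.656 ≈ 30.43 mb.
P_c = 1007 − 30.43 = 976.57 ≈ 977 mb.

977 mb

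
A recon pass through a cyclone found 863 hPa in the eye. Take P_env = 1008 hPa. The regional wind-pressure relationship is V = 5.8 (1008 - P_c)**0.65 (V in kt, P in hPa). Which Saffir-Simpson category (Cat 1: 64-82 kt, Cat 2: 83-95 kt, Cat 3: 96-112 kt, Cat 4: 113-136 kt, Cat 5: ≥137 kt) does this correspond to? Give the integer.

ΔP = 1008 − 863 = 145 hPa.
V ≈ 5.8 × 145^0.65 = 5.8 × 25.40 ≈ 147 kt.
147 kt falls in the Category 5 band.

5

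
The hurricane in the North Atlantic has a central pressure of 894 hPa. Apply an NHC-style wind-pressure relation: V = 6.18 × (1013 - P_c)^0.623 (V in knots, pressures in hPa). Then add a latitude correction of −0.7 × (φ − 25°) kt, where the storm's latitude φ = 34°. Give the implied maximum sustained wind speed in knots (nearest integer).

ΔP = 1013 − 894 = 119 hPa.
119^0.623 ≈ 19.637.
V ≈ 6.18 × 19.637 ≈ 121.4 kt.
Latitude correction: −0.7 × (34 − 25) = -6.3 kt.
Corrected V ≈ 115.1 kt → 115 kt.

115 kt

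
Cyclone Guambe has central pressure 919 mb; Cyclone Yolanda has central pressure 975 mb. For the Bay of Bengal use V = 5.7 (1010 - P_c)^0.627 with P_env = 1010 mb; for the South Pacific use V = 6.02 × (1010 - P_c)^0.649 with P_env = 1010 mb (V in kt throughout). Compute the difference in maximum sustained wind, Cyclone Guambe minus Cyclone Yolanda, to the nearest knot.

Cyclone Guambe: ΔP = 91; V ≈ 5.7 × 91^0.627 ≈ 96.43 kt.
Cyclone Yolanda: ΔP = 35; V ≈ 6.02 × 35^0.649 ≈ 60.49 kt.
Difference ≈ 96.43 − 60.49 = 35.94 → 36 kt.

36 kt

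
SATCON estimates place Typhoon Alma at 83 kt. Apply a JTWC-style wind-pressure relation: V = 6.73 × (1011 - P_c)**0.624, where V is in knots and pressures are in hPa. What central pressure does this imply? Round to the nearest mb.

ΔP = (V / 6.73)^(1/0.624) = (83/6.73)^1.603.
83/6.73 = 12.333; 12.333^1.603 ≈ 56.04 mb.
P_c = 1011 − 56.04 = 954.96 ≈ 955 mb.

955 mb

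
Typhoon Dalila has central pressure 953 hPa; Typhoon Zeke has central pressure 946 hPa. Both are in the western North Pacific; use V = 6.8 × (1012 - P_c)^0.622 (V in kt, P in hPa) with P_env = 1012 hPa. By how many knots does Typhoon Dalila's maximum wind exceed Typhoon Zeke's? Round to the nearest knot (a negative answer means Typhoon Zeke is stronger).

-6 kt

Typhoon Dalila: ΔP = 59; V ≈ 6.8 × 59^0.622 ≈ 85.90 kt.
Typhoon Zeke: ΔP = 66; V ≈ 6.8 × 66^0.622 ≈ 92.10 kt.
Difference ≈ 85.90 − 92.10 = -6.20 → -6 kt.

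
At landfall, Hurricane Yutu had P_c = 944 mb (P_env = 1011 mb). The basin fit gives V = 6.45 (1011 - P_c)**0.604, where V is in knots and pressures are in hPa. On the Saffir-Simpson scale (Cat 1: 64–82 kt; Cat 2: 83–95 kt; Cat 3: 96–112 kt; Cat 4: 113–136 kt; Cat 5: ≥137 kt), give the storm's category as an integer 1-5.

1

ΔP = 1011 − 944 = 67 mb.
V ≈ 6.45 × 67^0.604 = 6.45 × 12.68 ≈ 82 kt.
82 kt falls in the Category 1 band.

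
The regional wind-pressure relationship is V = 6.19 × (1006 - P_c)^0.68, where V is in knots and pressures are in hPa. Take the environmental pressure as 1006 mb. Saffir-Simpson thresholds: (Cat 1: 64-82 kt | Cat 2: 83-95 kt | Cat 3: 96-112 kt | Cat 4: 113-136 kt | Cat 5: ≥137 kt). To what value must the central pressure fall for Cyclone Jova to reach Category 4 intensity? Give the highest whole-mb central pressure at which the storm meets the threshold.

Category 4 begins at V = 113 kt.
Required ΔP = (113/6.19)^(1/0.68) = 18.255^1.471 ≈ 71.61 mb.
P_c ≤ 1006 − 71.61 = 934.39, so the highest integer P_c is 934 mb.

934 mb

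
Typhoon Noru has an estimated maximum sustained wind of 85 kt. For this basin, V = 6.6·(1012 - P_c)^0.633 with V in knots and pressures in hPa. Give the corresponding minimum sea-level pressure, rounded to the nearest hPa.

ΔP = (V / 6.6)^(1/0.633) = (85/6.6)^1.580.
85/6.6 = 12.879; 12.879^1.580 ≈ 56.67 hPa.
P_c = 1012 − 56.67 = 955.33 ≈ 955 hPa.

955 hPa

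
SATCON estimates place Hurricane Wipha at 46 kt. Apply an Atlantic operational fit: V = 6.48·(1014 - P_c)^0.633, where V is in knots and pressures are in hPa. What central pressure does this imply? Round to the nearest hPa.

ΔP = (V / 6.48)^(1/0.633) = (46/6.48)^1.580.
46/6.48 = 7.099; 7.099^1.580 ≈ 22.11 hPa.
P_c = 1014 − 22.11 = 991.89 ≈ 992 hPa.

992 hPa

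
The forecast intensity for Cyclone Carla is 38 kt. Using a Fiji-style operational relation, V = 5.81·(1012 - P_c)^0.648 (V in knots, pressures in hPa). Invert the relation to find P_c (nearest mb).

ΔP = (V / 5.81)^(1/0.648) = (38/5.81)^1.543.
38/5.81 = 6.540; 6.540^1.543 ≈ 18.14 mb.
P_c = 1012 − 18.14 = 993.86 ≈ 994 mb.

994 mb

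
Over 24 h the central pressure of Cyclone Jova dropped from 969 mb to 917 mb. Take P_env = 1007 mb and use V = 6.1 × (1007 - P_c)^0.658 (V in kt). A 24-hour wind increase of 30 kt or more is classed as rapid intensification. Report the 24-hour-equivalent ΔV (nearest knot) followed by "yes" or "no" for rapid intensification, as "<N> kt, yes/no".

51 kt, yes

V₁: ΔP = 38, V ≈ 6.1 × 38^0.658 ≈ 66.81 kt.
V₂: ΔP = 90, V ≈ 6.1 × 90^0.658 ≈ 117.82 kt.
ΔV over 24 h = 51.01 kt → 24 h equivalent = 51.01 × 24/24 ≈ 51.01 kt.
51 kt ≥ 30 kt ⇒ rapid intensification.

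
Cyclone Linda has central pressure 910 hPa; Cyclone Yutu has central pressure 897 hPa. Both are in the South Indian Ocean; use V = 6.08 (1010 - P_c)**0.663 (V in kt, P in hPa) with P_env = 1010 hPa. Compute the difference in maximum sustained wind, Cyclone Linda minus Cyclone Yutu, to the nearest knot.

-11 kt

Cyclone Linda: ΔP = 100; V ≈ 6.08 × 100^0.663 ≈ 128.80 kt.
Cyclone Yutu: ΔP = 113; V ≈ 6.08 × 113^0.663 ≈ 139.67 kt.
Difference ≈ 128.80 − 139.67 = -10.87 → -11 kt.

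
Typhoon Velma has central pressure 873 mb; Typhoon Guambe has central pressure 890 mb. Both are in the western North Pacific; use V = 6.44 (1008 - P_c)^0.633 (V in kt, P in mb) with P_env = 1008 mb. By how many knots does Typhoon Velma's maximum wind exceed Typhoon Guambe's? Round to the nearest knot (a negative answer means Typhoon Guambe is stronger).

Typhoon Velma: ΔP = 135; V ≈ 6.44 × 135^0.633 ≈ 143.68 kt.
Typhoon Guambe: ΔP = 118; V ≈ 6.44 × 118^0.633 ≈ 131.94 kt.
Difference ≈ 143.68 − 131.94 = 11.74 → 12 kt.

12 kt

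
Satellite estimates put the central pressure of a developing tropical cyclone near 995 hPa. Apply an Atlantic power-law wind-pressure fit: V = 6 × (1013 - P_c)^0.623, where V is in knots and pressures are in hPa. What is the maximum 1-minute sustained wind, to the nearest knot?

ΔP = 1013 − 995 = 18 hPa.
18^0.623 ≈ 6.054.
V ≈ 6 × 6.054 ≈ 36.3 kt.

36 kt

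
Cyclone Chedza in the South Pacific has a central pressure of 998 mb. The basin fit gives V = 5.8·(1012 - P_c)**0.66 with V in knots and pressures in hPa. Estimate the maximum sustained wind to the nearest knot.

33 kt

ΔP = 1012 − 998 = 14 mb.
14^0.66 ≈ 5.707.
V ≈ 5.8 × 5.707 ≈ 33.1 kt.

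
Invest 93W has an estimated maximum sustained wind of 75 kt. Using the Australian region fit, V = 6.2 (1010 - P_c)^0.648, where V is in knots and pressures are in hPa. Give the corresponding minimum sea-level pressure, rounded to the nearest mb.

963 mb

ΔP = (V / 6.2)^(1/0.648) = (75/6.2)^1.543.
75/6.2 = 12.097; 12.097^1.543 ≈ 46.86 mb.
P_c = 1010 − 46.86 = 963.14 ≈ 963 mb.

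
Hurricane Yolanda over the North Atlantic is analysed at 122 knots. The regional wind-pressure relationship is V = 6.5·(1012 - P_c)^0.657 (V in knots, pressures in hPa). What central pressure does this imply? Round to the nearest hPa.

925 hPa

ΔP = (V / 6.5)^(1/0.657) = (122/6.5)^1.522.
122/6.5 = 18.769; 18.769^1.522 ≈ 86.75 hPa.
P_c = 1012 − 86.75 = 925.25 ≈ 925 hPa.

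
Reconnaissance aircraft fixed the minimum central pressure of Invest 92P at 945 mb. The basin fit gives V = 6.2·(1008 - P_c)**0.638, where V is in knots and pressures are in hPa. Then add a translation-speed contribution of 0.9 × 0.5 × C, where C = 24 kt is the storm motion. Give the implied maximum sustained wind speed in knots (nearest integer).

98 kt

ΔP = 1008 − 945 = 63 mb.
63^0.638 ≈ 14.060.
V ≈ 6.2 × 14.060 ≈ 87.2 kt.
Translation term: 0.9 × 0.5 × 24 = 10.8 kt.
Corrected V ≈ 98 kt → 98 kt.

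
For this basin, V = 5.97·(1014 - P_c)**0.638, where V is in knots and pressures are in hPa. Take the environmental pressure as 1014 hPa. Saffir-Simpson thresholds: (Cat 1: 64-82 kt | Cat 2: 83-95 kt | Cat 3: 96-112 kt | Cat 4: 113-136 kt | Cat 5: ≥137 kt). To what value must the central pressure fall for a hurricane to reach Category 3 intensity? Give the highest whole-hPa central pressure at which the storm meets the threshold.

Category 3 begins at V = 96 kt.
Required ΔP = (96/5.97)^(1/0.638) = 16.080^1.567 ≈ 77.76 hPa.
P_c ≤ 1014 − 77.76 = 936.24, so the highest integer P_c is 936 hPa.

936 hPa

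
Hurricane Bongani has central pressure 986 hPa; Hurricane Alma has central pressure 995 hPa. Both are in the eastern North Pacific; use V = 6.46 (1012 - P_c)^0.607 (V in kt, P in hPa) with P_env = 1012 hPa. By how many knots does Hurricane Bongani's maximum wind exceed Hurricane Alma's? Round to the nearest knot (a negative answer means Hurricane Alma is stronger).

Hurricane Bongani: ΔP = 26; V ≈ 6.46 × 26^0.607 ≈ 46.68 kt.
Hurricane Alma: ΔP = 17; V ≈ 6.46 × 17^0.607 ≈ 36.07 kt.
Difference ≈ 46.68 − 36.07 = 10.61 → 11 kt.

11 kt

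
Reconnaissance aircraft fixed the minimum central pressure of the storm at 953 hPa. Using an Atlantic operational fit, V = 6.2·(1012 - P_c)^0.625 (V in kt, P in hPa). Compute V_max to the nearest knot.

79 kt

ΔP = 1012 − 953 = 59 hPa.
59^0.625 ≈ 12.787.
V ≈ 6.2 × 12.787 ≈ 79.3 kt.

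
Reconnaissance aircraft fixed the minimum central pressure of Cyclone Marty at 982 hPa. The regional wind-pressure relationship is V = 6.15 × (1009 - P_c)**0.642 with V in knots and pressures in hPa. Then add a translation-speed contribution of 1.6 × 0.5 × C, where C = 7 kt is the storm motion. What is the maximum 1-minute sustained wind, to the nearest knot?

57 kt

ΔP = 1009 − 982 = 27 hPa.
27^0.642 ≈ 8.297.
V ≈ 6.15 × 8.297 ≈ 51.0 kt.
Translation term: 1.6 × 0.5 × 7 = 5.6 kt.
Corrected V ≈ 56.6 kt → 57 kt.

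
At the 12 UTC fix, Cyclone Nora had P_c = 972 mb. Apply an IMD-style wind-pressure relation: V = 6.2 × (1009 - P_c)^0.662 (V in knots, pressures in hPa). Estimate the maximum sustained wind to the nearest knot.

ΔP = 1009 − 972 = 37 mb.
37^0.662 ≈ 10.918.
V ≈ 6.2 × 10.918 ≈ 67.7 kt.

68 kt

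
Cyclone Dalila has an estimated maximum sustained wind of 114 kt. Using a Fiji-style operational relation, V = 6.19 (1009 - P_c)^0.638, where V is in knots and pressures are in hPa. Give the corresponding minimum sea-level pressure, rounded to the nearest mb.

ΔP = (V / 6.19)^(1/0.638) = (114/6.19)^1.567.
114/6.19 = 18.417; 18.417^1.567 ≈ 96.18 mb.
P_c = 1009 − 96.18 = 912.82 ≈ 913 mb.

913 mb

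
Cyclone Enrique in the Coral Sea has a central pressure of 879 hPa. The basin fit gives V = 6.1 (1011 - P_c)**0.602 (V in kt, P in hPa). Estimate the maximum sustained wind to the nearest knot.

ΔP = 1011 − 879 = 132 hPa.
132^0.602 ≈ 18.905.
V ≈ 6.1 × 18.905 ≈ 115.3 kt.

115 kt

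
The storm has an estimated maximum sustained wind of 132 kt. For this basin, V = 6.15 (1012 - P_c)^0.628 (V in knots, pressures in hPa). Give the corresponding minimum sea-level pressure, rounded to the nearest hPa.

880 hPa

ΔP = (V / 6.15)^(1/0.628) = (132/6.15)^1.592.
132/6.15 = 21.463; 21.463^1.592 ≈ 131.99 hPa.
P_c = 1012 − 131.99 = 880.01 ≈ 880 hPa.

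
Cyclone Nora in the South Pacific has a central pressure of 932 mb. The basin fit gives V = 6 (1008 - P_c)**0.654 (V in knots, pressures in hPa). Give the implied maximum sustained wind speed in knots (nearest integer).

102 kt

ΔP = 1008 − 932 = 76 mb.
76^0.654 ≈ 16.984.
V ≈ 6 × 16.984 ≈ 101.9 kt.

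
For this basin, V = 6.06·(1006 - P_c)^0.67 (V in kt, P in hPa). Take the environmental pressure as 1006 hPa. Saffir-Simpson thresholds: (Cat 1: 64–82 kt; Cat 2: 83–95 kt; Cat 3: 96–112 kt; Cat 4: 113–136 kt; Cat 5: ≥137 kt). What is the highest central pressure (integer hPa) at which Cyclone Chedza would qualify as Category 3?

944 hPa

Category 3 begins at V = 96 kt.
Required ΔP = (96/6.06)^(1/0.67) = 15.842^1.493 ≈ 61.77 hPa.
P_c ≤ 1006 − 61.77 = 944.23, so the highest integer P_c is 944 hPa.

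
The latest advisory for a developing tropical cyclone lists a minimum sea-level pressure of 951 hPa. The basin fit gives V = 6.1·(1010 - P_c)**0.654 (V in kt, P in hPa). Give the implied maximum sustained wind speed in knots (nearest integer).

88 kt

ΔP = 1010 − 951 = 59 hPa.
59^0.654 ≈ 14.393.
V ≈ 6.1 × 14.393 ≈ 87.8 kt.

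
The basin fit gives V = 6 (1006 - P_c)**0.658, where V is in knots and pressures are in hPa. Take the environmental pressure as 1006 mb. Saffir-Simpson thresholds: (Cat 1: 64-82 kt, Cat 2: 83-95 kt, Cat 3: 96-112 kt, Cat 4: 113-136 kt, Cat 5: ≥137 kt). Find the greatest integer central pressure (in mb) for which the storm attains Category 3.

938 mb

Category 3 begins at V = 96 kt.
Required ΔP = (96/6)^(1/0.658) = 16.000^1.520 ≈ 67.60 mb.
P_c ≤ 1006 − 67.60 = 938.40, so the highest integer P_c is 938 mb.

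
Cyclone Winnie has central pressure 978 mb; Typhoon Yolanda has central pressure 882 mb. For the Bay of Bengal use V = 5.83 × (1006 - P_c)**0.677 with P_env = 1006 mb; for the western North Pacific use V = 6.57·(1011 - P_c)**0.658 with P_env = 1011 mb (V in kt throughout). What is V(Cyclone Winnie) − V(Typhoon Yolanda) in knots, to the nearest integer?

Cyclone Winnie: ΔP = 28; V ≈ 5.83 × 28^0.677 ≈ 55.64 kt.
Typhoon Yolanda: ΔP = 129; V ≈ 6.57 × 129^0.658 ≈ 160.82 kt.
Difference ≈ 55.64 − 160.82 = -105.18 → -105 kt.

-105 kt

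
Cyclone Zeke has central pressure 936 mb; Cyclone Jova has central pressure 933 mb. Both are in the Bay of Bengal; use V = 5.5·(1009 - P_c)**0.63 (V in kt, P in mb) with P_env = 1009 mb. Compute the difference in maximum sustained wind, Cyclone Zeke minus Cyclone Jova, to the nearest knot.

Cyclone Zeke: ΔP = 73; V ≈ 5.5 × 73^0.63 ≈ 82.08 kt.
Cyclone Jova: ΔP = 76; V ≈ 5.5 × 76^0.63 ≈ 84.19 kt.
Difference ≈ 82.08 − 84.19 = -2.11 → -2 kt.

-2 kt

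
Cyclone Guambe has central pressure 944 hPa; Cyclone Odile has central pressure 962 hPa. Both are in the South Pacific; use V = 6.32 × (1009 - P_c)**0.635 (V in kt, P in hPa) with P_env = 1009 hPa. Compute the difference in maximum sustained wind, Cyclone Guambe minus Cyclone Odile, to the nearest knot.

17 kt

Cyclone Guambe: ΔP = 65; V ≈ 6.32 × 65^0.635 ≈ 89.52 kt.
Cyclone Odile: ΔP = 47; V ≈ 6.32 × 47^0.635 ≈ 72.86 kt.
Difference ≈ 89.52 − 72.86 = 16.66 → 17 kt.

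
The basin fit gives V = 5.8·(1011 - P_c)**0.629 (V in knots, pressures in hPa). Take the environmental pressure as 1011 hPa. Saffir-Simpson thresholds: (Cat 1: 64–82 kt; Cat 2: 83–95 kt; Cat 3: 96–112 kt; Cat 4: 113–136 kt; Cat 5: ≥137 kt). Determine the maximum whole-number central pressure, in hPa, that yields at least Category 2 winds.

942 hPa

Category 2 begins at V = 83 kt.
Required ΔP = (83/5.8)^(1/0.629) = 14.310^1.590 ≈ 68.75 hPa.
P_c ≤ 1011 − 68.75 = 942.25, so the highest integer P_c is 942 hPa.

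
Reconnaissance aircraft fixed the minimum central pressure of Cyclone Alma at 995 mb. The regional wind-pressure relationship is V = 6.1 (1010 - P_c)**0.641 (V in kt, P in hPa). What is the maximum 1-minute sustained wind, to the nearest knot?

ΔP = 1010 − 995 = 15 mb.
15^0.641 ≈ 5.674.
V ≈ 6.1 × 5.674 ≈ 34.6 kt.

35 kt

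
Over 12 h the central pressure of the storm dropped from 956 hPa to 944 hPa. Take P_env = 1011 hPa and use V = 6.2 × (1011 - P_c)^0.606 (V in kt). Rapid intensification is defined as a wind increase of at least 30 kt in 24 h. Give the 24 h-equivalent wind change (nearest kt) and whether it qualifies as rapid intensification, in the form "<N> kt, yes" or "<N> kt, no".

V₁: ΔP = 55, V ≈ 6.2 × 55^0.606 ≈ 70.32 kt.
V₂: ΔP = 67, V ≈ 6.2 × 67^0.606 ≈ 79.25 kt.
ΔV over 12 h = 8.93 kt → 24 h equivalent = 8.93 × 24/12 ≈ 17.86 kt.
18 kt < 30 kt ⇒ not rapid intensification.

18 kt, no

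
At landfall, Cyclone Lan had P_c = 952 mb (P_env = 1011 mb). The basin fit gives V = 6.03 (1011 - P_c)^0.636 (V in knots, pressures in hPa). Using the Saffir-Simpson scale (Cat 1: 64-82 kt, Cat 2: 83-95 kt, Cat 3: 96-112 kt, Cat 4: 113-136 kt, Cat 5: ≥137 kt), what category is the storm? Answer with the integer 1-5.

1

ΔP = 1011 − 952 = 59 mb.
V ≈ 6.03 × 59^0.636 = 6.03 × 13.37 ≈ 81 kt.
81 kt falls in the Category 1 band.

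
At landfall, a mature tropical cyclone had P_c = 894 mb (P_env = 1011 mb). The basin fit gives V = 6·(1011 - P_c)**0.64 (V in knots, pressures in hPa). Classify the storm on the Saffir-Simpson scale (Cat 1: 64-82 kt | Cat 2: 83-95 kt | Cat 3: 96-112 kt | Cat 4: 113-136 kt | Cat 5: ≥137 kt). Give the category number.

ΔP = 1011 − 894 = 117 mb.
V ≈ 6 × 117^0.64 = 6 × 21.07 ≈ 126 kt.
126 kt falls in the Category 4 band.

4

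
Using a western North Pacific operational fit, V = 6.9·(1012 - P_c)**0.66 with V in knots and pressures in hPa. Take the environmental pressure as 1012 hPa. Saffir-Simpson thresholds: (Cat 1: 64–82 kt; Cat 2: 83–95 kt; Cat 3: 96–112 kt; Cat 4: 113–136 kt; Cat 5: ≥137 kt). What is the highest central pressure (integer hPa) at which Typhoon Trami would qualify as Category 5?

Category 5 begins at V = 137 kt.
Required ΔP = (137/6.9)^(1/0.66) = 19.855^1.515 ≈ 92.57 hPa.
P_c ≤ 1012 − 92.57 = 919.43, so the highest integer P_c is 919 hPa.

919 hPa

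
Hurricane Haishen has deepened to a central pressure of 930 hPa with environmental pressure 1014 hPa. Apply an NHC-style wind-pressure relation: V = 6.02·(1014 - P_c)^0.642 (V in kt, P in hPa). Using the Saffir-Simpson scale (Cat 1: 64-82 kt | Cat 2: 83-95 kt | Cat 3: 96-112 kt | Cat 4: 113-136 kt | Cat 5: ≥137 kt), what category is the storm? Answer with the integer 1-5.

ΔP = 1014 − 930 = 84 hPa.
V ≈ 6.02 × 84^0.642 = 6.02 × 17.19 ≈ 104 kt.
104 kt falls in the Category 3 band.

3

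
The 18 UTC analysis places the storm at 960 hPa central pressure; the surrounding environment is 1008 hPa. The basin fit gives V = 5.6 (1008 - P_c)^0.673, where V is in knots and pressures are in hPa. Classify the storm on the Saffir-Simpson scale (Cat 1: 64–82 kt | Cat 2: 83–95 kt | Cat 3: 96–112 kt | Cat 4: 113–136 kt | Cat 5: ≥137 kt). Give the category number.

1

ΔP = 1008 − 960 = 48 hPa.
V ≈ 5.6 × 48^0.673 = 5.6 × 13.54 ≈ 76 kt.
76 kt falls in the Category 1 band.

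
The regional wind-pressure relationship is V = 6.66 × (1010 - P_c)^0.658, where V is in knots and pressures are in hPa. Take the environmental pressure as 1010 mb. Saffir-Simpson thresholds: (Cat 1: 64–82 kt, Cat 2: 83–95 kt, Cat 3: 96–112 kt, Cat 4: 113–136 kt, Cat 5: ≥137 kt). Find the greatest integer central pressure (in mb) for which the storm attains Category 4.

936 mb

Category 4 begins at V = 113 kt.
Required ΔP = (113/6.66)^(1/0.658) = 16.967^1.520 ≈ 73.91 mb.
P_c ≤ 1010 − 73.91 = 936.09, so the highest integer P_c is 936 mb.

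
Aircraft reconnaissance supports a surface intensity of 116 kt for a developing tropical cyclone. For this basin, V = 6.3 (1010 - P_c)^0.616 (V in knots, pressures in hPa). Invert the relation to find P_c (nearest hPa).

ΔP = (V / 6.3)^(1/0.616) = (116/6.3)^1.623.
116/6.3 = 18.413; 18.413^1.623 ≈ 113.18 hPa.
P_c = 1010 − 113.18 = 896.82 ≈ 897 hPa.

897 hPa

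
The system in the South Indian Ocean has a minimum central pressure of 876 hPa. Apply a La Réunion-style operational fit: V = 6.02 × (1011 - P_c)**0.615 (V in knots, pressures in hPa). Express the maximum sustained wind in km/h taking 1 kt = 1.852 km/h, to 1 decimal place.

ΔP = 1011 − 876 = 135 hPa.
V ≈ 6.02 × 135^0.615 = 6.02 × 20.425 ≈ 122.957 kt.
122.957 × 1.852 ≈ 227.72 km/h → 227.7 km/h.

227.7 km/h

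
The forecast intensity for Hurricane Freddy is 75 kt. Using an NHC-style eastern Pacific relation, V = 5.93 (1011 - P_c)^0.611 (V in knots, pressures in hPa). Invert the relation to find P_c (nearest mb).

947 mb

ΔP = (V / 5.93)^(1/0.611) = (75/5.93)^1.637.
75/5.93 = 12.648; 12.648^1.637 ≈ 63.62 mb.
P_c = 1011 − 63.62 = 947.38 ≈ 947 mb.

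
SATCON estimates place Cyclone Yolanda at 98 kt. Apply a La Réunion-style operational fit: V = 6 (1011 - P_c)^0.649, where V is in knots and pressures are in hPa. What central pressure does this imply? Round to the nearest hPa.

ΔP = (V / 6)^(1/0.649) = (98/6)^1.541.
98/6 = 16.333; 16.333^1.541 ≈ 73.99 hPa.
P_c = 1011 − 73.99 = 937.01 ≈ 937 hPa.

937 hPa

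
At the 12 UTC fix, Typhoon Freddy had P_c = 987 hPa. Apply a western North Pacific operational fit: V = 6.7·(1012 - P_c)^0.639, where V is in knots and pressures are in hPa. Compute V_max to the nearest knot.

ΔP = 1012 − 987 = 25 hPa.
25^0.639 ≈ 7.821.
V ≈ 6.7 × 7.821 ≈ 52.4 kt.

52 kt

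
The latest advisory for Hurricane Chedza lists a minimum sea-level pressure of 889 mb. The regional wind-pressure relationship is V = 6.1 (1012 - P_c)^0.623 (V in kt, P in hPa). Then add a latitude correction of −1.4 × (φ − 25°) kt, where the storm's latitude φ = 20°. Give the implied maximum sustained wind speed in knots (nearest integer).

ΔP = 1012 − 889 = 123 mb.
123^0.623 ≈ 20.045.
V ≈ 6.1 × 20.045 ≈ 122.3 kt.
Latitude correction: −1.4 × (20 − 25) = 7 kt.
Corrected V ≈ 129.3 kt → 129 kt.

129 kt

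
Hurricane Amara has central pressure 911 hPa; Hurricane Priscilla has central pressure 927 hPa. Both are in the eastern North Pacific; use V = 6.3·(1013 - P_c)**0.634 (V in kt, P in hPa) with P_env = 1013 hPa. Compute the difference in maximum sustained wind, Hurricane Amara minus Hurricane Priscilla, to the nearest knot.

Hurricane Amara: ΔP = 102; V ≈ 6.3 × 102^0.634 ≈ 118.25 kt.
Hurricane Priscilla: ΔP = 86; V ≈ 6.3 × 86^0.634 ≈ 106.12 kt.
Difference ≈ 118.25 − 106.12 = 12.13 → 12 kt.

12 kt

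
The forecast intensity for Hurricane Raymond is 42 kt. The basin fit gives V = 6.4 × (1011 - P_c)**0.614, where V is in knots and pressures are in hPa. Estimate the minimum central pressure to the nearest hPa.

990 hPa

ΔP = (V / 6.4)^(1/0.614) = (42/6.4)^1.629.
42/6.4 = 6.562; 6.562^1.629 ≈ 21.42 hPa.
P_c = 1011 − 21.42 = 989.58 ≈ 990 hPa.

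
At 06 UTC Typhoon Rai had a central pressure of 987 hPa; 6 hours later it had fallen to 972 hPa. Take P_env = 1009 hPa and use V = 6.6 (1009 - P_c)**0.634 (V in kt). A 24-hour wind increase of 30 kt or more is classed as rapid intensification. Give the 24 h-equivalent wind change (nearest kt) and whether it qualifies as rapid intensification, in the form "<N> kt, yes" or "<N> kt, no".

73 kt, yes

V₁: ΔP = 22, V ≈ 6.6 × 22^0.634 ≈ 46.84 kt.
V₂: ΔP = 37, V ≈ 6.6 × 37^0.634 ≈ 65.13 kt.
ΔV over 6 h = 18.29 kt → 24 h equivalent = 18.29 × 24/6 ≈ 73.16 kt.
73 kt ≥ 30 kt ⇒ rapid intensification.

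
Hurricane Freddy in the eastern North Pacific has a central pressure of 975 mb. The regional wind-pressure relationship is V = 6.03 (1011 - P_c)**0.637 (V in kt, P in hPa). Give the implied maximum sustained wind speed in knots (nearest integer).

59 kt

ΔP = 1011 − 975 = 36 mb.
36^0.637 ≈ 9.803.
V ≈ 6.03 × 9.803 ≈ 59.1 kt.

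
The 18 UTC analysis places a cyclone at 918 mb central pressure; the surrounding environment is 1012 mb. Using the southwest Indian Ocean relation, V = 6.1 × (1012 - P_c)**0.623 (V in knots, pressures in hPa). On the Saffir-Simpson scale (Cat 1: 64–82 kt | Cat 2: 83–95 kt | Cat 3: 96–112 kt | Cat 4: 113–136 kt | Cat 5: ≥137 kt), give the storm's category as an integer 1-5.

3

ΔP = 1012 − 918 = 94 mb.
V ≈ 6.1 × 94^0.623 = 6.1 × 16.95 ≈ 103 kt.
103 kt falls in the Category 3 band.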